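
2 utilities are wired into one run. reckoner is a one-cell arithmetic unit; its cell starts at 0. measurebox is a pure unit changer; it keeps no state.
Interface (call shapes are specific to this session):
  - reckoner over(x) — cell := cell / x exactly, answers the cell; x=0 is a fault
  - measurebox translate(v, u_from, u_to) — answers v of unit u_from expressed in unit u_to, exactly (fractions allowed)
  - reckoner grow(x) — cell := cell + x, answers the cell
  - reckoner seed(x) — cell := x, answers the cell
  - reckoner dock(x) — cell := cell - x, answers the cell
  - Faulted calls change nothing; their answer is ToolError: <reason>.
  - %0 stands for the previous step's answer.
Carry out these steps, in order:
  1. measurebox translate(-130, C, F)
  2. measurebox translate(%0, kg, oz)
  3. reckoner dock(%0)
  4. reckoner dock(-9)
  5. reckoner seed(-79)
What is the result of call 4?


>> measurebox translate(v=-130, u_from=C, u_to=F)
<< -202
>> measurebox translate(v=%0, u_from=kg, u_to=oz)
<< -323200000000/45359237
>> reckoner dock(x=%0)
<< 323200000000/45359237
>> reckoner dock(x=-9)
<< 323608233133/45359237
>> reckoner seed(x=-79)
<< -79

Answer: 323608233133/45359237


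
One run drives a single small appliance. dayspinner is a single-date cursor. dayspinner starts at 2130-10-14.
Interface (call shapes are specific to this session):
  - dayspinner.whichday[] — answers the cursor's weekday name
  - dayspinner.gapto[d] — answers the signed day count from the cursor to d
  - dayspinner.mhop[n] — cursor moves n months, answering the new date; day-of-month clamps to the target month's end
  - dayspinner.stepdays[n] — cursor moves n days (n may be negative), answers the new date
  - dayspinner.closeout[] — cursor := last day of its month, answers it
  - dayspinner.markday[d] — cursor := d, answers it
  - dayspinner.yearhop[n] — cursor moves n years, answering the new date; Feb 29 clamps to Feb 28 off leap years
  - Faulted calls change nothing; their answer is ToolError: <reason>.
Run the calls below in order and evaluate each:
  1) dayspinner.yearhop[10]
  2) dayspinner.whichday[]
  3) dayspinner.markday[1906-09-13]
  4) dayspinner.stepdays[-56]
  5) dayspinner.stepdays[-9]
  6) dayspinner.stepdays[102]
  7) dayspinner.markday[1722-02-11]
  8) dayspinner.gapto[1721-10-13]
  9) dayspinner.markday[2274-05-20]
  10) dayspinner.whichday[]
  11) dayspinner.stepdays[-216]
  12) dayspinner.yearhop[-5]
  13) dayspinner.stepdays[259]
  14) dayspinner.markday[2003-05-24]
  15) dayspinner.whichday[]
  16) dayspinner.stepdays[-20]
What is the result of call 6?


Answer: 1906-10-20

Derivation:
I try yearhop(n='10'), and get 2140-10-14.
Then whichday: Friday.
I use markday(d='1906-09-13'), giving 1906-09-13.
Now I run stepdays(n='-56'), and see 1906-07-19.
I run stepdays(n='-9'): 1906-07-10.
I use stepdays(n='102'): 1906-10-20.
Calling markday(d='1722-02-11'), → 1722-02-11.
Invoking gapto(d='1721-10-13'), giving -121.
I invoke markday(d='2274-05-20'), which returns 2274-05-20.
Then whichday, giving Wednesday.
I try stepdays(n='-216'), → 2273-10-16.
I run yearhop(n='-5'), — result: 2268-10-16.
I run stepdays(n='259'), giving 2269-07-02.
Then markday(d='2003-05-24'), — result: 2003-05-24.
Then whichday(), and observe Saturday.
Invoking stepdays(n='-20'), → 2003-05-04.


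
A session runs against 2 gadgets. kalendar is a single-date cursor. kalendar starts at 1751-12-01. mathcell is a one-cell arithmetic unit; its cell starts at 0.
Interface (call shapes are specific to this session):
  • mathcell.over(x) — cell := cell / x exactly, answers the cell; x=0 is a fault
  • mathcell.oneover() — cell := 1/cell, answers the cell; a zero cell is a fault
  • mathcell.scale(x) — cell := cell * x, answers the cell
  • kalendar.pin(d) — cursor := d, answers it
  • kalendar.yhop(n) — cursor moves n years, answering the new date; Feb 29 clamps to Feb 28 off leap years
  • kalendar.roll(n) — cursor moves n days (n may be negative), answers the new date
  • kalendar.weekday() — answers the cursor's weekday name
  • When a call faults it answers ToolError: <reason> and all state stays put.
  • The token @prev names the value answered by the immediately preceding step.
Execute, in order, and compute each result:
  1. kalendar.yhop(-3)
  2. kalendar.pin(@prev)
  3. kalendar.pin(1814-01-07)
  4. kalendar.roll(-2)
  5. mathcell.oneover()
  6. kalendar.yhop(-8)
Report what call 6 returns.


Answer: 1806-01-05

Derivation:
> kalendar.yhop -3
= 1748-12-01
> kalendar.pin @prev
= 1748-12-01
> kalendar.pin 1814-01-07
= 1814-01-07
> kalendar.roll -2
= 1814-01-05
> mathcell.oneover
= ToolError: reciprocal of zero
> kalendar.yhop -8
= 1806-01-05


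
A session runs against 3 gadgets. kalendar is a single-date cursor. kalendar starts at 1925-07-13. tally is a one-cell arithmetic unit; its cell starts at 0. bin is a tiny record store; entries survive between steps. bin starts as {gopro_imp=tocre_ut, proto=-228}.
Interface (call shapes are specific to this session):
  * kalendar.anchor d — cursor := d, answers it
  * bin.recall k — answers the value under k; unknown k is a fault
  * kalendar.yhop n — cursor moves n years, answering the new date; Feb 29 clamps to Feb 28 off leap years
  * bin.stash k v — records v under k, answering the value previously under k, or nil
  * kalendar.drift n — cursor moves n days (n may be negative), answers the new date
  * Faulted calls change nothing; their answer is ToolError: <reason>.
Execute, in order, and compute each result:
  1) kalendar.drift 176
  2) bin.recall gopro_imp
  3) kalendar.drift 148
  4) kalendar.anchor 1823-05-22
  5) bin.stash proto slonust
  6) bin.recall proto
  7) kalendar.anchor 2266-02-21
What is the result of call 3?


Answer: 1926-06-02

Derivation:
I use kalendar.drift passing n=176, which returns 1926-01-05.
I run bin.recall passing k=gopro_imp, yielding tocre_ut.
Using kalendar.drift passing n=148, giving 1926-06-02.
I use kalendar.anchor passing d=1823-05-22, which returns 1823-05-22.
Calling bin.stash passing k=proto, v=slonust, and get -228.
I call bin.recall passing k=proto, — result: slonust.
I invoke kalendar.anchor passing d=2266-02-21, — result: 2266-02-21.


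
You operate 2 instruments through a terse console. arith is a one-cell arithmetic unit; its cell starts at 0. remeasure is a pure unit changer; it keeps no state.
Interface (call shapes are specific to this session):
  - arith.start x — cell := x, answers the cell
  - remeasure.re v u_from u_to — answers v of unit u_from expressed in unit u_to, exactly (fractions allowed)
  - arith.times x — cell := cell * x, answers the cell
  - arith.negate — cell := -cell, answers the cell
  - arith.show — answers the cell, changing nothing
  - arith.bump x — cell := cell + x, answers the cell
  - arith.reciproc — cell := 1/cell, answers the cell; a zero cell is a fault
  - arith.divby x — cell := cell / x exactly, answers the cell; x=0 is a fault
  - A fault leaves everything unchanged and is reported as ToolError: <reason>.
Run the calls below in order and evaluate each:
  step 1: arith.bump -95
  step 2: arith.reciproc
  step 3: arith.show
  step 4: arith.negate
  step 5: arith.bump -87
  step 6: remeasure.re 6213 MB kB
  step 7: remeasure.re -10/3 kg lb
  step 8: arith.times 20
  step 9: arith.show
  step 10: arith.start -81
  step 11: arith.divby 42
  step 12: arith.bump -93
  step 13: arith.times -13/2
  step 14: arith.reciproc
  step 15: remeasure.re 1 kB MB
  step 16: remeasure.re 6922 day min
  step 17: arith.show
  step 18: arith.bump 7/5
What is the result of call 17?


·→ arith.bump(x→-95)
·← -95
·→ arith.reciproc()
·← -1/95
·→ arith.show()
·← -1/95
·→ arith.negate()
·← 1/95
·→ arith.bump(x→-87)
·← -8264/95
·→ remeasure.re(v→6213, u_from→MB, u_to→kB)
·← 6213000
·→ remeasure.re(v→-10/3, u_from→kg, u_to→lb)
·← -1000000000/136077711
·→ arith.times(x→20)
·← -33056/19
·→ arith.show()
·← -33056/19
·→ arith.start(x→-81)
·← -81
·→ arith.divby(x→42)
·← -27/14
·→ arith.bump(x→-93)
·← -1329/14
·→ arith.times(x→-13/2)
·← 17277/28
·→ arith.reciproc()
·← 28/17277
·→ remeasure.re(v→1, u_from→kB, u_to→MB)
·← 1/1000
·→ remeasure.re(v→6922, u_from→day, u_to→min)
·← 9967680
·→ arith.show()
·← 28/17277
·→ arith.bump(x→7/5)
·← 121079/86385

Answer: 28/17277


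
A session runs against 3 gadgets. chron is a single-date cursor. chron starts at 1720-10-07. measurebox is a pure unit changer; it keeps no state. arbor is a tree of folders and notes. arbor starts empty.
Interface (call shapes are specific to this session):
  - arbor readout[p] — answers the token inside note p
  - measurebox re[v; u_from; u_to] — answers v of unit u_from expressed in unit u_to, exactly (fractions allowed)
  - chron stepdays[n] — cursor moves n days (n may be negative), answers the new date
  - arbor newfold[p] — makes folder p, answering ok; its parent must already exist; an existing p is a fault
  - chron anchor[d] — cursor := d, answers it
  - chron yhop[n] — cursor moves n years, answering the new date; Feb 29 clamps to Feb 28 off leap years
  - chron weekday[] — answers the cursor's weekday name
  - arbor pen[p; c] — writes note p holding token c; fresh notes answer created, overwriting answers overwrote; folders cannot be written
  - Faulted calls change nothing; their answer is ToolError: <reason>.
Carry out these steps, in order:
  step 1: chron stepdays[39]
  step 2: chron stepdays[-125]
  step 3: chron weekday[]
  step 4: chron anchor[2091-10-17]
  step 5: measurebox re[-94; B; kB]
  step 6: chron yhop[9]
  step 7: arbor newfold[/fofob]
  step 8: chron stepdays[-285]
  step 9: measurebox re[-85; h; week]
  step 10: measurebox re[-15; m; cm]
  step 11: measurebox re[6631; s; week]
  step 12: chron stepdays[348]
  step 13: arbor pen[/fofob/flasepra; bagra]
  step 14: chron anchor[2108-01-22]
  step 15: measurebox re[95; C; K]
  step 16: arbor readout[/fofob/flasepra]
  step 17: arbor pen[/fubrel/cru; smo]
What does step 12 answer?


Answer: 2100-12-19

Derivation:
→ chron stepdays(n→39)
← 1720-11-15
→ chron stepdays(n→-125)
← 1720-07-13
→ chron weekday()
← Saturday
→ chron anchor(d→2091-10-17)
← 2091-10-17
→ measurebox re(v→-94, u_from→B, u_to→kB)
← -47/500
→ chron yhop(n→9)
← 2100-10-17
→ arbor newfold(p→/fofob)
← ok
→ chron stepdays(n→-285)
← 2100-01-05
→ measurebox re(v→-85, u_from→h, u_to→week)
← -85/168
→ measurebox re(v→-15, u_from→m, u_to→cm)
← -1500
→ measurebox re(v→6631, u_from→s, u_to→week)
← 6631/604800
→ chron stepdays(n→348)
← 2100-12-19
→ arbor pen(p→/fofob/flasepra, c→bagra)
← created
→ chron anchor(d→2108-01-22)
← 2108-01-22
→ measurebox re(v→95, u_from→C, u_to→K)
← 7363/20
→ arbor readout(p→/fofob/flasepra)
← bagra
→ arbor pen(p→/fubrel/cru, c→smo)
← ToolError: no parent


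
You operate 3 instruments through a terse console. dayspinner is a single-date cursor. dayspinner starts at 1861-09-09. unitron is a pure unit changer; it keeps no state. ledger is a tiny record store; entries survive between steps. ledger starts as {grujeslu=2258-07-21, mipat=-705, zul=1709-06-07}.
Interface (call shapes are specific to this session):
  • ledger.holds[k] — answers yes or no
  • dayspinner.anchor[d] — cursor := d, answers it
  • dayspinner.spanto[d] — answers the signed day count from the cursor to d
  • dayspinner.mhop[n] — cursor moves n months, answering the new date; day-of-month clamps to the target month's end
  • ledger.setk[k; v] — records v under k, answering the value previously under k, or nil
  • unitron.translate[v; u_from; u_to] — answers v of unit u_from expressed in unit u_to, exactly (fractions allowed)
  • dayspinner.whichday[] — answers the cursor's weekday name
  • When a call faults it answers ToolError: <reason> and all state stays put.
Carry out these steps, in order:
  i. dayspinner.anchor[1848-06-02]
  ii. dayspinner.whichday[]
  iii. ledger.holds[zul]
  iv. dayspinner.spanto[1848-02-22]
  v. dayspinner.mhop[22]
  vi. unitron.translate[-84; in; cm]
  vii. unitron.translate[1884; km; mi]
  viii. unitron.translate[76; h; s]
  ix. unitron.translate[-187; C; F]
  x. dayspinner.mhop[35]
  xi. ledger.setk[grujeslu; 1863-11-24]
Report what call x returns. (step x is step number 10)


I call dayspinner.anchor(1848-06-02), yielding 1848-06-02.
I try dayspinner.whichday, and see Friday.
I invoke ledger.holds(zul), and see yes.
Now I run dayspinner.spanto(1848-02-22): -101.
I call dayspinner.mhop(22): 1850-04-02.
Calling unitron.translate(-84, in, cm), and see -5334/25.
Invoking unitron.translate(1884, km, mi), — result: 4906250/4191.
I run unitron.translate(76, h, s), → 273600.
Using unitron.translate(-187, C, F), giving -1523/5.
I use dayspinner.mhop(35), and see 1853-03-02.
I call ledger.setk(grujeslu, 1863-11-24), giving 2258-07-21.

Answer: 1853-03-02


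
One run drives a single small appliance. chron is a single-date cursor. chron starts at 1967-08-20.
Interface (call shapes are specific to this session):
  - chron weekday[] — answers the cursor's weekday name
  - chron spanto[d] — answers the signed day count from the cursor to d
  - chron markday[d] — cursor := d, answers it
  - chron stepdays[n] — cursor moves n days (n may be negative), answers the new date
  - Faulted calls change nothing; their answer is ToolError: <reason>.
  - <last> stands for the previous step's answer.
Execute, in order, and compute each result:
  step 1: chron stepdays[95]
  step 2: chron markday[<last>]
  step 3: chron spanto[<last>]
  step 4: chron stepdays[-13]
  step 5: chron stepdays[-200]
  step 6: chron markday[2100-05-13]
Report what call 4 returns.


// chron stepdays(n→95) ~> 1967-11-23
// chron markday(d→<last>) ~> 1967-11-23
// chron spanto(d→<last>) ~> 0
// chron stepdays(n→-13) ~> 1967-11-10
// chron stepdays(n→-200) ~> 1967-04-24
// chron markday(d→2100-05-13) ~> 2100-05-13

Answer: 1967-11-10


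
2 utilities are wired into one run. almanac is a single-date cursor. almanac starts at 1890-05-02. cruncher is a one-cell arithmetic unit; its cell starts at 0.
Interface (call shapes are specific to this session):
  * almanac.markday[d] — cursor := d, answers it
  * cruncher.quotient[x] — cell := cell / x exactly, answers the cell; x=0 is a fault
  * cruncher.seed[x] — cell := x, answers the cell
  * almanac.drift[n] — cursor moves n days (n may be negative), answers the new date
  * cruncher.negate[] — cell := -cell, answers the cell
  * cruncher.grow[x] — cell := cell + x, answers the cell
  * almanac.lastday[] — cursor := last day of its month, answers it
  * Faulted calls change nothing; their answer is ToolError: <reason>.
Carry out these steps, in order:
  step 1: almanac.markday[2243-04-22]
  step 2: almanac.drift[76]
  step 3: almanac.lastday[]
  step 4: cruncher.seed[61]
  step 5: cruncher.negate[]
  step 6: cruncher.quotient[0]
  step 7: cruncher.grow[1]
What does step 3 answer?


Answer: 2243-07-31

Derivation:
! 1. almanac.markday(2243-04-22) : 2243-04-22
! 2. almanac.drift(76) : 2243-07-07
! 3. almanac.lastday() : 2243-07-31
! 4. cruncher.seed(61) : 61
! 5. cruncher.negate() : -61
! 6. cruncher.quotient(0) : ToolError: division by zero
! 7. cruncher.grow(1) : -60


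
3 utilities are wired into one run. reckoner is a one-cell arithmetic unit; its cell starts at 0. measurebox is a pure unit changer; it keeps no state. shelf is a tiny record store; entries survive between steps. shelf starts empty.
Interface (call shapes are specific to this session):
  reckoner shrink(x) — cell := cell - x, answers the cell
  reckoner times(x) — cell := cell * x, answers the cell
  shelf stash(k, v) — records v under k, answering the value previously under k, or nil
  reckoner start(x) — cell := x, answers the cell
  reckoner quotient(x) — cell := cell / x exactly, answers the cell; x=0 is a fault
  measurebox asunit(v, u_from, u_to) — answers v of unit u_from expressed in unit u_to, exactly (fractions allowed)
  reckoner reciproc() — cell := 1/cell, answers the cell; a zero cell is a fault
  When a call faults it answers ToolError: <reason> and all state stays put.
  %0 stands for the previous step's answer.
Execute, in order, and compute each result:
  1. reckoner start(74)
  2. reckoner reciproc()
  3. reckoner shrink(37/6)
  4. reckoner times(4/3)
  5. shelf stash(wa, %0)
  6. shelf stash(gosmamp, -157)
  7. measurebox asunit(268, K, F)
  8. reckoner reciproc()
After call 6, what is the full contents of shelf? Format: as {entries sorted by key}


% reckoner start(x→74) => 74
% reckoner reciproc() => 1/74
% reckoner shrink(x→37/6) => -683/111
% reckoner times(x→4/3) => -2732/333
% shelf stash(k→wa, v→%0) => nil
% shelf stash(k→gosmamp, v→-157) => nil
% measurebox asunit(v→268, u_from→K, u_to→F) => 2273/100
% reckoner reciproc() => -333/2732

Answer: {gosmamp=-157, wa=-2732/333}


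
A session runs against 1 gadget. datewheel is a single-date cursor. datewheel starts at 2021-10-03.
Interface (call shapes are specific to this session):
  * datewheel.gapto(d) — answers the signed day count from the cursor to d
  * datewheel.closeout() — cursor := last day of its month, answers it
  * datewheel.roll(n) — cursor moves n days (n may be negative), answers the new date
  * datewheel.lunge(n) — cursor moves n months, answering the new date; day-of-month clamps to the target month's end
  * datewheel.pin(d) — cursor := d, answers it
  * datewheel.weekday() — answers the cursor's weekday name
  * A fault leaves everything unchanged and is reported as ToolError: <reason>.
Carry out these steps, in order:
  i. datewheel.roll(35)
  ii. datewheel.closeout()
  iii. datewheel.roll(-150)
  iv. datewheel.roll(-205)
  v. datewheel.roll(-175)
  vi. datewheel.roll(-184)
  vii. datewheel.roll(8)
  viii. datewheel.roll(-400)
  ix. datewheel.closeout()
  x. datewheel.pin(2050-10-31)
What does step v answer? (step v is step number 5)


> roll n='35'
[out] 2021-11-07
> closeout
[out] 2021-11-30
> roll n='-150'
[out] 2021-07-03
> roll n='-205'
[out] 2020-12-10
> roll n='-175'
[out] 2020-06-18
> roll n='-184'
[out] 2019-12-17
> roll n='8'
[out] 2019-12-25
> roll n='-400'
[out] 2018-11-20
> closeout
[out] 2018-11-30
> pin d='2050-10-31'
[out] 2050-10-31

Answer: 2020-06-18


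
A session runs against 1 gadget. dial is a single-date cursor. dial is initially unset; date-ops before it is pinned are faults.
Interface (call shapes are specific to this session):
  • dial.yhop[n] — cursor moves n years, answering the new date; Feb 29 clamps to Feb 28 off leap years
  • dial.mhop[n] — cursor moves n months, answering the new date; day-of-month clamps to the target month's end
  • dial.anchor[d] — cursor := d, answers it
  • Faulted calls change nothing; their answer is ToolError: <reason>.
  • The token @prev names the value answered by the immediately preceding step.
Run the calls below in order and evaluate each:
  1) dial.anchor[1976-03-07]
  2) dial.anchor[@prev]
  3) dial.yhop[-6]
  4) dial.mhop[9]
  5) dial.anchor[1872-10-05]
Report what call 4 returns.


$ dial.anchor d→1976-03-07
[out] 1976-03-07
$ dial.anchor d→@prev
[out] 1976-03-07
$ dial.yhop n→-6
[out] 1970-03-07
$ dial.mhop n→9
[out] 1970-12-07
$ dial.anchor d→1872-10-05
[out] 1872-10-05

Answer: 1970-12-07


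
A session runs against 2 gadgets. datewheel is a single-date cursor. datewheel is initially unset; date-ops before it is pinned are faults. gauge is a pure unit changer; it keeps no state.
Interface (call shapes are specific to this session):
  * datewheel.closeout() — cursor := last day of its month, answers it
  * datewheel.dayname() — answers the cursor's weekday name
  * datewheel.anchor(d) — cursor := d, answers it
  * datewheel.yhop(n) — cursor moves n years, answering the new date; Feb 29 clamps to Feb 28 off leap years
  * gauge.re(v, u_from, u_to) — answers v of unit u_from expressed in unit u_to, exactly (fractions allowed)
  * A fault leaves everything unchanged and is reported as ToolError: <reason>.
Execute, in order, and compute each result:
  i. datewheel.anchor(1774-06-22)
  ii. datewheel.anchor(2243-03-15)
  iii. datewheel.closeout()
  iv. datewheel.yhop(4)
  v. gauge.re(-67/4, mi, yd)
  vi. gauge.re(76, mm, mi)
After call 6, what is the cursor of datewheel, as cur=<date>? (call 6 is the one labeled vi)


Using anchor using d→1774-06-22, yielding 1774-06-22.
Calling anchor using d→2243-03-15, giving 2243-03-15.
Invoking closeout(), and observe 2243-03-31.
I try yhop using n→4, and see 2247-03-31.
I try re using v→-67/4, u_from→mi, u_to→yd: -29480.
I run re using v→76, u_from→mm, u_to→mi, and observe 19/402336.

Answer: cur=2247-03-31


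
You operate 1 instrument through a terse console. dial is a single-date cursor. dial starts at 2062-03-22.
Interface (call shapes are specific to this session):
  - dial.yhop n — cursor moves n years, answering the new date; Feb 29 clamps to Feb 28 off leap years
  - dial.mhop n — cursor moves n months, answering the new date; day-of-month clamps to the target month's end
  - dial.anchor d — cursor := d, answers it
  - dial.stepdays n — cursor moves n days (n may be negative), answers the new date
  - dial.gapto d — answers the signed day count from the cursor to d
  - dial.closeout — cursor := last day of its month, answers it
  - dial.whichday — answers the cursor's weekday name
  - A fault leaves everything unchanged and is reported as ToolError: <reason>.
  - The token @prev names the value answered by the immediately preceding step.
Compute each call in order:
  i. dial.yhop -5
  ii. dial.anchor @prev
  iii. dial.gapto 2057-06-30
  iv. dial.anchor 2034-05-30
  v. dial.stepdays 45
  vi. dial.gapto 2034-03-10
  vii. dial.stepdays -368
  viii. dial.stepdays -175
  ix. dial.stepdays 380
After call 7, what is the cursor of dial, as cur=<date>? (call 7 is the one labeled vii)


% 1. yhop(n: -5) : 2057-03-22
% 2. anchor(d: @prev) : 2057-03-22
% 3. gapto(d: 2057-06-30) : 100
% 4. anchor(d: 2034-05-30) : 2034-05-30
% 5. stepdays(n: 45) : 2034-07-14
% 6. gapto(d: 2034-03-10) : -126
% 7. stepdays(n: -368) : 2033-07-11
% 8. stepdays(n: -175) : 2033-01-17
% 9. stepdays(n: 380) : 2034-02-01

Answer: cur=2033-07-11


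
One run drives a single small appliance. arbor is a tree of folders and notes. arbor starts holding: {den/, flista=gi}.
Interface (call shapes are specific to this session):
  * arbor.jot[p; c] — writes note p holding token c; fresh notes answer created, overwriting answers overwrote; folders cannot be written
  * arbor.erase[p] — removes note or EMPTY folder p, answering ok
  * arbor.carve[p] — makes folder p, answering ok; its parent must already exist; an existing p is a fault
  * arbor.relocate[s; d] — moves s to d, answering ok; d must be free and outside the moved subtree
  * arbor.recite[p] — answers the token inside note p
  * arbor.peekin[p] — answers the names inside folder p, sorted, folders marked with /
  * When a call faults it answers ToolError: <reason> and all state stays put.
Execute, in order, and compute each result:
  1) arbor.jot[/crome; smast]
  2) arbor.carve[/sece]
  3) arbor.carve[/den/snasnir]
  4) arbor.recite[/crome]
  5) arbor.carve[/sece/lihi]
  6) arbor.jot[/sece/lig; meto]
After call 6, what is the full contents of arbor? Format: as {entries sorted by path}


Answer: {crome=smast, den/, den/snasnir/, flista=gi, sece/, sece/lig=meto, sece/lihi/}

Derivation:
~$ arbor.jot p='/crome' c='smast'
[out] created
~$ arbor.carve p='/sece'
[out] ok
~$ arbor.carve p='/den/snasnir'
[out] ok
~$ arbor.recite p='/crome'
[out] smast
~$ arbor.carve p='/sece/lihi'
[out] ok
~$ arbor.jot p='/sece/lig' c='meto'
[out] created


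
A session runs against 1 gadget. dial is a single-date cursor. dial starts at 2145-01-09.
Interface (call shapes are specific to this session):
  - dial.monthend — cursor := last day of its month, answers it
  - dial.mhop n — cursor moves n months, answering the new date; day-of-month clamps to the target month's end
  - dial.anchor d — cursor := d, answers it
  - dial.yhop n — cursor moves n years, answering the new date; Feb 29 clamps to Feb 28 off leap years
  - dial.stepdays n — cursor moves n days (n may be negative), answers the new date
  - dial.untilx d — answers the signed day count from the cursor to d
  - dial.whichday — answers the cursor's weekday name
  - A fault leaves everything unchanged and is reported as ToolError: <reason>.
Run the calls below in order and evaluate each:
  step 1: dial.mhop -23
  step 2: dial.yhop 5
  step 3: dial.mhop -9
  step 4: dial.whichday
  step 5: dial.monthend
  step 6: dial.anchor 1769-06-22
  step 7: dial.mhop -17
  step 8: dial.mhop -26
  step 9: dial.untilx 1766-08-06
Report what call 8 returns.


[in] dial.mhop -23
:: 2143-02-09
[in] dial.yhop 5
:: 2148-02-09
[in] dial.mhop -9
:: 2147-05-09
[in] dial.whichday
:: Tuesday
[in] dial.monthend
:: 2147-05-31
[in] dial.anchor 1769-06-22
:: 1769-06-22
[in] dial.mhop -17
:: 1768-01-22
[in] dial.mhop -26
:: 1765-11-22
[in] dial.untilx 1766-08-06
:: 257

Answer: 1765-11-22


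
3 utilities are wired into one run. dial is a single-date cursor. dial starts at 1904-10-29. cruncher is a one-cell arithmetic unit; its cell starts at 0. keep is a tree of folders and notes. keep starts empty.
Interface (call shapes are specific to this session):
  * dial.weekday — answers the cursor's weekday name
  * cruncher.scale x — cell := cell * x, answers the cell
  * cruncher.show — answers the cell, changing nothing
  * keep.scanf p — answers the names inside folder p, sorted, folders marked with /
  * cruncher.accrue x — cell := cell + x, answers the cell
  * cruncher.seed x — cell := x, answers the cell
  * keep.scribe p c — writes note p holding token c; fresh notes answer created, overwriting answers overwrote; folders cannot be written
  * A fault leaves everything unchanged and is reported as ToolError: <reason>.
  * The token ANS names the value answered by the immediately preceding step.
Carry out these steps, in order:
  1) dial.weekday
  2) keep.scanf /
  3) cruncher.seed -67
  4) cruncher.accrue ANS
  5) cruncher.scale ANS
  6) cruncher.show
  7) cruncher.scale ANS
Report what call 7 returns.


Answer: 322417936

Derivation:
>>> dial.weekday
:: Saturday
>>> keep.scanf /
:: []
>>> cruncher.seed -67
:: -67
>>> cruncher.accrue ANS
:: -134
>>> cruncher.scale ANS
:: 17956
>>> cruncher.show
:: 17956
>>> cruncher.scale ANS
:: 322417936


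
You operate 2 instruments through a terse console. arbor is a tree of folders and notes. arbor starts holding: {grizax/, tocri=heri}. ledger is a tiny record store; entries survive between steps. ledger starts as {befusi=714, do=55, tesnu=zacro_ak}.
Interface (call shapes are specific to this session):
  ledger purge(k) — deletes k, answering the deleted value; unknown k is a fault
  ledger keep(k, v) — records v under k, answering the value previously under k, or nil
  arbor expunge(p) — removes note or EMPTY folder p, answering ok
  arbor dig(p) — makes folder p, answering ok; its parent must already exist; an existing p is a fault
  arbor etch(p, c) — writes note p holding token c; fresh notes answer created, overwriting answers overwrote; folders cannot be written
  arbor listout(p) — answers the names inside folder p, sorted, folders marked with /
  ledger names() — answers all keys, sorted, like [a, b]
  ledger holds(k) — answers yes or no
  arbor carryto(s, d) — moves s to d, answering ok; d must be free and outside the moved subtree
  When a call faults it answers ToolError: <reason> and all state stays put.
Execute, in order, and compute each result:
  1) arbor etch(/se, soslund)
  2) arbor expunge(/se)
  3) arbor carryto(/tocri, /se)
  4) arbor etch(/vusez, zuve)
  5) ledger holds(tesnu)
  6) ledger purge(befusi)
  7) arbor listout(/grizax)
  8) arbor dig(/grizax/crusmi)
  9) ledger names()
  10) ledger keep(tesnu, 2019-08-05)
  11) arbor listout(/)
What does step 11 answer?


Answer: [grizax/, se, vusez]

Derivation:
·→ arbor etch(p='/se', c='soslund')
·← created
·→ arbor expunge(p='/se')
·← ok
·→ arbor carryto(s='/tocri', d='/se')
·← ok
·→ arbor etch(p='/vusez', c='zuve')
·← created
·→ ledger holds(k='tesnu')
·← yes
·→ ledger purge(k='befusi')
·← 714
·→ arbor listout(p='/grizax')
·← []
·→ arbor dig(p='/grizax/crusmi')
·← ok
·→ ledger names()
·← [do, tesnu]
·→ ledger keep(k='tesnu', v='2019-08-05')
·← zacro_ak
·→ arbor listout(p='/')
·← [grizax/, se, vusez]


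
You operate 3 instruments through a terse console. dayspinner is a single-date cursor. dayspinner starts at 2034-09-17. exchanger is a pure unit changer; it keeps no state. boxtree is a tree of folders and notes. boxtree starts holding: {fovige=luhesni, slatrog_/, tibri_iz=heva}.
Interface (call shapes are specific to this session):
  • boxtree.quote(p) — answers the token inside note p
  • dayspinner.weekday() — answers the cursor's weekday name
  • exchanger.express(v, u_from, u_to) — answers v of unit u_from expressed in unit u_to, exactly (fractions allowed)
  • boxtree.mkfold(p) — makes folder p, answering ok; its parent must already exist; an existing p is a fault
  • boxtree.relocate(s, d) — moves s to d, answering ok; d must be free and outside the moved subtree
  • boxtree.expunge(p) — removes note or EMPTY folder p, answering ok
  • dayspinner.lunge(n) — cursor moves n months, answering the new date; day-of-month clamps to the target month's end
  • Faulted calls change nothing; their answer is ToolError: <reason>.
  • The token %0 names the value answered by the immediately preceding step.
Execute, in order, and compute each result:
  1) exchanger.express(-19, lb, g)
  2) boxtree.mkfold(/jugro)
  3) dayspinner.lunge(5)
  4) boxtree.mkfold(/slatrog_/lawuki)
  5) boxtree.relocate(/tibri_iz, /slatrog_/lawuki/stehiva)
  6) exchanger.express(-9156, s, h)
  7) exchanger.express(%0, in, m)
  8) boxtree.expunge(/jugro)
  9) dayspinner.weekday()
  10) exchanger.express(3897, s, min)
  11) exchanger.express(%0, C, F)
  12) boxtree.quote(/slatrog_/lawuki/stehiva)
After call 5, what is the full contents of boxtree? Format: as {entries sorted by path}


Answer: {fovige=luhesni, jugro/, slatrog_/, slatrog_/lawuki/, slatrog_/lawuki/stehiva=heva}

Derivation:
I run exchanger.express using v=-19, u_from=lb, u_to=g, and see -861825503/100000.
I use boxtree.mkfold using p=/jugro: ok.
I run dayspinner.lunge using n=5, which returns 2035-02-17.
Invoking boxtree.mkfold using p=/slatrog_/lawuki, and get ok.
I call boxtree.relocate using s=/tibri_iz, d=/slatrog_/lawuki/stehiva, and get ok.
Then exchanger.express using v=-9156, u_from=s, u_to=h: -763/300.
Then exchanger.express using v=%0, u_from=in, u_to=m, and see -96901/1500000.
Invoking boxtree.expunge using p=/jugro, → ok.
I try dayspinner.weekday, and get Saturday.
Then exchanger.express using v=3897, u_from=s, u_to=min, and observe 1299/20.
Now I run exchanger.express using v=%0, u_from=C, u_to=F, → 14891/100.
I try boxtree.quote using p=/slatrog_/lawuki/stehiva: heva.


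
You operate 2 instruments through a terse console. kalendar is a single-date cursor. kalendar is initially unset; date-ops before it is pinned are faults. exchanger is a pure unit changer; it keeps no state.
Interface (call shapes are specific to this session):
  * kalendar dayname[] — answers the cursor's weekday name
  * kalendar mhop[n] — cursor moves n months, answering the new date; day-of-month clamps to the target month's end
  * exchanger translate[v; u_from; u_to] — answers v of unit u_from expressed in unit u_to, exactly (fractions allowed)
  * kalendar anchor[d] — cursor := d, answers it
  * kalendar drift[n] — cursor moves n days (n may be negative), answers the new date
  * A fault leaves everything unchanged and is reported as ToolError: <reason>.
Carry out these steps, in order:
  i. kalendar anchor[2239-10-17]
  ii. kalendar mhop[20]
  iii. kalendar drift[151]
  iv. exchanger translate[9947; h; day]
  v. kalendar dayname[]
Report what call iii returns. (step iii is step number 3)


Act: kalendar anchor[d=2239-10-17]
Obs: 2239-10-17
Act: kalendar mhop[n=20]
Obs: 2241-06-17
Act: kalendar drift[n=151]
Obs: 2241-11-15
Act: exchanger translate[v=9947; u_from=h; u_to=day]
Obs: 9947/24
Act: kalendar dayname[]
Obs: Monday

Answer: 2241-11-15


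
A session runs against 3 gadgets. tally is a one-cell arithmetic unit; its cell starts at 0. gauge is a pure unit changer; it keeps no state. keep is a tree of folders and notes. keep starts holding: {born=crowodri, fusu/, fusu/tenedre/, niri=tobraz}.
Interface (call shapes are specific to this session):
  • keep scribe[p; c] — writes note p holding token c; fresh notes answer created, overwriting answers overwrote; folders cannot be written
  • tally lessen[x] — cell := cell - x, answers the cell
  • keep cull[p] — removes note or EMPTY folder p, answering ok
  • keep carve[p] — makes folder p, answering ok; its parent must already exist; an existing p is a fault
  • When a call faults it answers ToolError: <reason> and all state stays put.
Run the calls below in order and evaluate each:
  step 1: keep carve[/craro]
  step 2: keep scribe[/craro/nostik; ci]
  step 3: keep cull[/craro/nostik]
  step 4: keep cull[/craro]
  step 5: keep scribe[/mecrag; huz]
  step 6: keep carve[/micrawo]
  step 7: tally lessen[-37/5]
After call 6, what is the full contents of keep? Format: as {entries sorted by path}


Answer: {born=crowodri, fusu/, fusu/tenedre/, mecrag=huz, micrawo/, niri=tobraz}

Derivation:
-- 1. keep carve(p=/craro) -> ok
-- 2. keep scribe(p=/craro/nostik, c=ci) -> created
-- 3. keep cull(p=/craro/nostik) -> ok
-- 4. keep cull(p=/craro) -> ok
-- 5. keep scribe(p=/mecrag, c=huz) -> created
-- 6. keep carve(p=/micrawo) -> ok
-- 7. tally lessen(x=-37/5) -> 37/5


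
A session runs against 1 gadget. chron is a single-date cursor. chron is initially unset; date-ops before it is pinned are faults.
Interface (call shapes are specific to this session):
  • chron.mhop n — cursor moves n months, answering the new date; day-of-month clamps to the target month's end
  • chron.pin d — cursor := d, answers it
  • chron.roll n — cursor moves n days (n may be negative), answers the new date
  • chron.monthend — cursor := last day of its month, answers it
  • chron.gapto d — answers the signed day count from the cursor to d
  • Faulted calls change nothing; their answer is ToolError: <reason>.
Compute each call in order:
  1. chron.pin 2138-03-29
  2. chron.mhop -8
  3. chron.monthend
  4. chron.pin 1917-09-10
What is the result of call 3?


Answer: 2137-07-31

Derivation:
Next I call pin using 2138-03-29, and observe 2138-03-29.
I run mhop using -8, — result: 2137-07-29.
Calling monthend, and see 2137-07-31.
Invoking pin using 1917-09-10, yielding 1917-09-10.


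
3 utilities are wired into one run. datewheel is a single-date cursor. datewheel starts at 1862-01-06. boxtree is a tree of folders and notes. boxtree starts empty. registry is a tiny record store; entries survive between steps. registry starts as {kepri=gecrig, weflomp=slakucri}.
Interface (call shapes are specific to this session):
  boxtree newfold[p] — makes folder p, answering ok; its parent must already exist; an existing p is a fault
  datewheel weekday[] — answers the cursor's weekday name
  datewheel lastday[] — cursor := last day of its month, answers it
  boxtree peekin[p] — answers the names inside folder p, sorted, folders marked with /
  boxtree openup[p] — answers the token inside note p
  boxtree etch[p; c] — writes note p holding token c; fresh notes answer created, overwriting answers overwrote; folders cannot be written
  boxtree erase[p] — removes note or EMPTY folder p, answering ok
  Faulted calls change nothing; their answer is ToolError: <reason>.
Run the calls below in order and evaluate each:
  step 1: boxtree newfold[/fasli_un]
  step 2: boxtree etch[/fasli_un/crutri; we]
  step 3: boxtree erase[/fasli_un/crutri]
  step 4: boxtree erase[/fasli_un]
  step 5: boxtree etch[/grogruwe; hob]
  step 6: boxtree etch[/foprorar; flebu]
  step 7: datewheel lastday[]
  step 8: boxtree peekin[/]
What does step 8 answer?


Do: boxtree newfold[p→/fasli_un]
See: ok
Do: boxtree etch[p→/fasli_un/crutri; c→we]
See: created
Do: boxtree erase[p→/fasli_un/crutri]
See: ok
Do: boxtree erase[p→/fasli_un]
See: ok
Do: boxtree etch[p→/grogruwe; c→hob]
See: created
Do: boxtree etch[p→/foprorar; c→flebu]
See: created
Do: datewheel lastday[]
See: 1862-01-31
Do: boxtree peekin[p→/]
See: [foprorar, grogruwe]

Answer: [foprorar, grogruwe]


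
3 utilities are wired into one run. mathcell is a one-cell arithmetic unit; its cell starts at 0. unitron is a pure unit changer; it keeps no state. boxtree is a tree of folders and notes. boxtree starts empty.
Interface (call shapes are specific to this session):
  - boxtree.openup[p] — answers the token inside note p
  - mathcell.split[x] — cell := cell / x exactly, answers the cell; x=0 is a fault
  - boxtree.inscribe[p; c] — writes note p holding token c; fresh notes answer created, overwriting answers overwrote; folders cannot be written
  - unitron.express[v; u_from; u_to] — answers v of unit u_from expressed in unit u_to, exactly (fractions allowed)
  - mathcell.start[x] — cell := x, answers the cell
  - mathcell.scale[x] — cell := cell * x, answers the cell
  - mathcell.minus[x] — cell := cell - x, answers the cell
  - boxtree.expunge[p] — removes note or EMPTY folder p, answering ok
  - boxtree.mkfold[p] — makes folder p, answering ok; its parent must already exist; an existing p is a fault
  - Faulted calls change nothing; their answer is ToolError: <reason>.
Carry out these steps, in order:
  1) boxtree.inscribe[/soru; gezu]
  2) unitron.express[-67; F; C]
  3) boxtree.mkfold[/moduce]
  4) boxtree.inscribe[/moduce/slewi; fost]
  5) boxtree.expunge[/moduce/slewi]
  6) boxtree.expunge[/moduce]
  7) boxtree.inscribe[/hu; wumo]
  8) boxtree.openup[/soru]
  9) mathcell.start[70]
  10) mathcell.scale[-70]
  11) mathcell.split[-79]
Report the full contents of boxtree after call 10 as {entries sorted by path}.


-> boxtree.inscribe(p='/soru', c='gezu')
<- created
-> unitron.express(v='-67', u_from='F', u_to='C')
<- -55
-> boxtree.mkfold(p='/moduce')
<- ok
-> boxtree.inscribe(p='/moduce/slewi', c='fost')
<- created
-> boxtree.expunge(p='/moduce/slewi')
<- ok
-> boxtree.expunge(p='/moduce')
<- ok
-> boxtree.inscribe(p='/hu', c='wumo')
<- created
-> boxtree.openup(p='/soru')
<- gezu
-> mathcell.start(x='70')
<- 70
-> mathcell.scale(x='-70')
<- -4900
-> mathcell.split(x='-79')
<- 4900/79

Answer: {hu=wumo, soru=gezu}


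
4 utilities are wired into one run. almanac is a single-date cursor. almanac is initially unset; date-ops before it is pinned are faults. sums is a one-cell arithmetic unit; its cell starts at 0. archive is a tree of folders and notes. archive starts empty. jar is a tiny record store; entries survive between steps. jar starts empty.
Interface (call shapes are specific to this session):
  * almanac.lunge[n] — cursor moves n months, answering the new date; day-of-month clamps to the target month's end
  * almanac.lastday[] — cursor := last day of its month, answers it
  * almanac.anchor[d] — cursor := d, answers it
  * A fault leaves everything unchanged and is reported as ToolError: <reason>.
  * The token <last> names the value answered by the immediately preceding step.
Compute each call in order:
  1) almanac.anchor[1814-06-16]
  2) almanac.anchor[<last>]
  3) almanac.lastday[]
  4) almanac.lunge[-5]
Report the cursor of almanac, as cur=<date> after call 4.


Next I call almanac.anchor passing 1814-06-16, and get 1814-06-16.
I run almanac.anchor passing <last>, — result: 1814-06-16.
I try almanac.lastday, giving 1814-06-30.
Now I run almanac.lunge passing -5: 1814-01-30.

Answer: cur=1814-01-30


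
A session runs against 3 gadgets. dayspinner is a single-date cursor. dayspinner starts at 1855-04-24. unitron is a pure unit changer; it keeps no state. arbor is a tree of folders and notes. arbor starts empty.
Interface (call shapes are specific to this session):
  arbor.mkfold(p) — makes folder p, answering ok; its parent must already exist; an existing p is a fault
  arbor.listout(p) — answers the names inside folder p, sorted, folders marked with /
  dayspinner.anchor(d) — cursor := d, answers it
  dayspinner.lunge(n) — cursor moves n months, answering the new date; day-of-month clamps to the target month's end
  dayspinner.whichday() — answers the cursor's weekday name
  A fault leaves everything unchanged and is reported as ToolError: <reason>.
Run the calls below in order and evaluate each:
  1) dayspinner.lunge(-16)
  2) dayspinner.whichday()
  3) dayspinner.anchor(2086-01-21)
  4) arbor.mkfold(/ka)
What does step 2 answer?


$ dayspinner.lunge n=-16
= 1853-12-24
$ dayspinner.whichday
= Saturday
$ dayspinner.anchor d=2086-01-21
= 2086-01-21
$ arbor.mkfold p=/ka
= ok

Answer: Saturday
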